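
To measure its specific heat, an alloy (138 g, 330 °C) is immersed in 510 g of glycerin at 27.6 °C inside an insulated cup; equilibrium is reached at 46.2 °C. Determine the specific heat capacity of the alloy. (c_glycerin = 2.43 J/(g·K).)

c ≈ 0.589 J/(g·K)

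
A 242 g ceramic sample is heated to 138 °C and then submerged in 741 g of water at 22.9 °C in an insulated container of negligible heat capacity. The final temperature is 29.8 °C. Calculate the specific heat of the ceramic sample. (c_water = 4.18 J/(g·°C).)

c ≈ 0.816 J/(g·°C)

Taking heat into each body as positive, Σ m c ΔT = 0:
242·c·(29.8 − 138) + 741·4.18·(29.8 − 22.9) = 0
-26184 c = -21372
c = -21372/-26184 ≈ 0.8162 J/(g·°C)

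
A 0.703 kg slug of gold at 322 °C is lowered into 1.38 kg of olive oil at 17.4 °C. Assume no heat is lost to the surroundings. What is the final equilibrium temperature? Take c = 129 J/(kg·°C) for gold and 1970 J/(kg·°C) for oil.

|Q_gold| = |Q_oil|:
0.703*129*(322 − T) = 1.38*1970*(T − 17.4)
90.69(322 − T) = 2718.6(T − 17.4)
2809.3 T = 76505  ⇒  T ≈ 27.23 °C

T_f ≈ 27.2 °C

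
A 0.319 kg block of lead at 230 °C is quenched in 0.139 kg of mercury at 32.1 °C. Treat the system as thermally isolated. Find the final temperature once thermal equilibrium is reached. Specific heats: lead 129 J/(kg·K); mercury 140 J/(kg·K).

Setting the total heat transfer to zero:
0.319·129·(T − 230) + 0.139·140·(T − 32.1) = 0
(41.15 + 19.46) T = 41.15·230 + 19.46·32.1
T = 10089/60.61 ≈ 166.46 °C

T_f ≈ 166.5 °C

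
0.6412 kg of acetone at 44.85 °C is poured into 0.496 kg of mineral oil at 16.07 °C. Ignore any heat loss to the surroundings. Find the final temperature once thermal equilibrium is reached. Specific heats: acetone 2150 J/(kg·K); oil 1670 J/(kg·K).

With ΣQ=0 the equilibrium temperature is the m·c-weighted mean:
T_f = (1378.6·44.85 + 828.32·16.07) / (1378.6 + 828.32)
    = 75140 / 2206.9 ≈ 34.05 °C

T_f ≈ 34.0 °C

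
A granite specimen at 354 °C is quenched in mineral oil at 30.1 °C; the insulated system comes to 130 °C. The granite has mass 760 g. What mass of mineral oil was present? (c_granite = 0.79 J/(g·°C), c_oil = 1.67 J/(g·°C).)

Heat lost by the granite = heat gained by the oil:
760·0.79·(354 − 130) = m·1.67·(130 − 30.1)
166.83 m = 134490  ⇒  m ≈ 806.1 g

m ≈ 806 g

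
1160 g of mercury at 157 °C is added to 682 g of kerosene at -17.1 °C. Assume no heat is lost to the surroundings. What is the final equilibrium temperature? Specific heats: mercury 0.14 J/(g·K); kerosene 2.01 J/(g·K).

T_f ≈ 1.3 °C

Let T be the final temperature. ΣQ_i = 0:
1160·0.14·(T − 157) + 682·2.01·(T − (-17.1)) = 0
1533.2 T = 2055.8
T ≈ 1.34 °C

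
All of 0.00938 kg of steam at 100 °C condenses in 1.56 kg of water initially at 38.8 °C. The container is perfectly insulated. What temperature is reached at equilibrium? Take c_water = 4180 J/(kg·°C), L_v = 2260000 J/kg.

T_f ≈ 42.4 °C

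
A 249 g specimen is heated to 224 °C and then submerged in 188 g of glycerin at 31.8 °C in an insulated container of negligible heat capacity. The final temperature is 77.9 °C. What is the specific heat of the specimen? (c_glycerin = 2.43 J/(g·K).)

Setting the total heat transfer to zero:
249×c×(77.9 − 224) + 188×2.43×(77.9 − 31.8) = 0
-36379 c = -21060
c = -21060/-36379 ≈ 0.5789 J/(g·K)

c ≈ 0.579 J/(g·K)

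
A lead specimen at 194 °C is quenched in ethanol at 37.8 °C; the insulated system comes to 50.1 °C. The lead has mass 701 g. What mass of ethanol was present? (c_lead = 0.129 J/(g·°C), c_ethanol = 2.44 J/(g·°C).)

Heat lost by the lead = heat gained by the ethanol:
701×0.129×(194 − 50.1) = m×2.44×(50.1 − 37.8)
30.01 m = 13013  ⇒  m ≈ 433.6 g

m ≈ 434 g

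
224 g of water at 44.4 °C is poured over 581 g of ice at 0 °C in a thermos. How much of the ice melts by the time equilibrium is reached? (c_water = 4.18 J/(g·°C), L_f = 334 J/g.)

Heat available from the water dropping to 0 °C: 224·4.18·44.4 = 41573 J.
To melt every bit of ice: 581·334 = 194054 J.
41573 J < 194054 J, so only part of the ice melts and the system sits at 0 °C.
m_melted·334 = 41573  ⇒  m_melted ≈ 124.5 g.

m_melted ≈ 124 g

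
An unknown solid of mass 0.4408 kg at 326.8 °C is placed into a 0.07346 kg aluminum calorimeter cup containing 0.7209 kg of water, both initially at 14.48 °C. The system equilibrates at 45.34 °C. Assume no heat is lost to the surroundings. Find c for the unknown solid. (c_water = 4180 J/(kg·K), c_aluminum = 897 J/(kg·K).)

Taking heat into each body as positive, Σ m c ΔT = 0:
0.4408·c·(45.34 − 326.8) + 0.7209·4180·(45.34 − 14.48) + 0.07346·897·(45.34 − 14.48) = 0
-124.07 c = -95026
c = -95026/-124.07 ≈ 765.9 J/(kg·K)

c ≈ 766 J/(kg·K)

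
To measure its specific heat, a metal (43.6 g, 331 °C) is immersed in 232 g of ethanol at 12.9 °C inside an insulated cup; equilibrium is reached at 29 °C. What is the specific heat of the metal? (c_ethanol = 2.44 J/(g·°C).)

c ≈ 0.692 J/(g·°C)

Heat lost by the metal = heat gained by the ethanol:
43.6×c×(331 − 29) = 232×2.44×(29 − 12.9)
13167 c = 9113.9  ⇒  c ≈ 0.6922 J/(g·°C)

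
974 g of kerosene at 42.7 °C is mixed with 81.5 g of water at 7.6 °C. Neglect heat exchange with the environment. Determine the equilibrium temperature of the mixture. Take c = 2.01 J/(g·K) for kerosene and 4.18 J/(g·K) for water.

T_f ≈ 37.5 °C

Taking heat into each body as positive, Σ m c ΔT = 0:
974·2.01·(T − 42.7) + 81.5·4.18·(T − 7.6) = 0
1957.7(T − 42.7) + 340.67(T − 7.6) = 0
2298.4 T = 86185
T = 86185/2298.4 ≈ 37.50 °C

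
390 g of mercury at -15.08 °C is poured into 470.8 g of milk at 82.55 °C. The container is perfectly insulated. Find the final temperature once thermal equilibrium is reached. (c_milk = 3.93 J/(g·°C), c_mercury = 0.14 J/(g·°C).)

Taking heat into each body as positive, Σ m c ΔT = 0:
470.8·3.93·(T − 82.55) + 390·0.14·(T − (-15.08)) = 0
1850.2(T − 82.55) + 54.6(T − (-15.08)) = 0
(1850.2 + 54.6) T = 1850.2·82.55 + 54.6·(-15.08)
T = 151914 / 1904.8 = 79.8 °C

T_f ≈ 79.8 °C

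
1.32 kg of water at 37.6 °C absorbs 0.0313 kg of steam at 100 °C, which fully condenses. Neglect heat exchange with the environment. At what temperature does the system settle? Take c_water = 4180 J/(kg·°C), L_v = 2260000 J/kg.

T_f ≈ 51.6 °C

Energy balance with sensible and latent terms:
condense steam: −0.0313·2260000 = −70738
  condensate cools 100→T: 0.0313·4180·(T − 100) = 130.83(T − 100)
  water warms: 1.32·4180·(T − 37.6) = 5517.6(T − 37.6)
5648.4 T = 70738 + 13083 + 207462 = 291283
T ≈ 51.57 °C (< 100 °C, so full condensation is consistent).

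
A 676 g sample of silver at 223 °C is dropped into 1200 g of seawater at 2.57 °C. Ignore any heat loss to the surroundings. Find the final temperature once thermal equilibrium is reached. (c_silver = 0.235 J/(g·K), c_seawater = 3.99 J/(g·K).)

T_f ≈ 9.6 °C

With ΣQ=0 the equilibrium temperature is the m·c-weighted mean:
T_f = (158.86*223 + 4788*2.57) / (158.86 + 4788)
    = 47731 / 4946.9 ≈ 9.65 °C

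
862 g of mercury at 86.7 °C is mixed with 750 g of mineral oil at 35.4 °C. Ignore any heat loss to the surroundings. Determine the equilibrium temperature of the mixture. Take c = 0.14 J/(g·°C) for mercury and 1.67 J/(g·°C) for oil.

With ΣQ=0 the equilibrium temperature is the m·c-weighted mean:
T_f = (120.68*86.7 + 1252.5*35.4) / (120.68 + 1252.5)
    = 54801 / 1373.2 ≈ 39.91 °C

T_f ≈ 39.9 °C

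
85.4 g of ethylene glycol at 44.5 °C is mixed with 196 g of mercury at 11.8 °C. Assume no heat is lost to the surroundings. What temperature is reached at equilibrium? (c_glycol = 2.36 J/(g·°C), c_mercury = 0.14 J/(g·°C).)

T_f ≈ 40.6 °C

T_f is the heat-capacity-weighted average of the initial temperatures:
T_f = (201.54*44.5 + 27.44*11.8) / (201.54 + 27.44)
    = 9292.5 / 228.98 ≈ 40.58 °C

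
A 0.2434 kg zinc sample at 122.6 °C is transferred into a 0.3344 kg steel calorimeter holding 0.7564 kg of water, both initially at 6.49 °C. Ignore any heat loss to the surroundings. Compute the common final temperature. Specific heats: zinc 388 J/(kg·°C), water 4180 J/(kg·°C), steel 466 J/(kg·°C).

Conservation of energy gives ΣQ = 0:
0.2434·388·(T − 122.6) + 0.7564·4180·(T − 6.49) + 0.3344·466·(T − 6.49) = 0
94.44(T − 122.6) + 3161.8(T − 6.49) + 155.83(T − 6.49) = 0
3412 T = 33109
T ≈ 9.70 °C

T_f ≈ 9.7 °C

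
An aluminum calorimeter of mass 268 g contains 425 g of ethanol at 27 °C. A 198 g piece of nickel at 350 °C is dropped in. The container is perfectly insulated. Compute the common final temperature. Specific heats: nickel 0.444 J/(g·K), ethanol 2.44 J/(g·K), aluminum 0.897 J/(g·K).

Net heat exchanged in the isolated system is zero:
198·0.444·(T − 350) + 425·2.44·(T − 27) + 268·0.897·(T − 27) = 0
(87.91 + 1037 + 240.4) T = 87.91·350 + 1037·27 + 240.4·27
T ≈ 47.80 °C

T_f ≈ 47.8 °C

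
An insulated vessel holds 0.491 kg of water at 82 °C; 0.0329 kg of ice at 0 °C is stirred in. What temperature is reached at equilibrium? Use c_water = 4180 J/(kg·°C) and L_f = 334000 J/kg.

Taking heat into each body as positive, Σ m c ΔT = 0:
fusion: m_ice L_f = 0.0329·334000 = 10989
  warm the meltwater: 137.52 T
  water: 2052.4(T − 82)
2189.9 T = 168295 − 10989 = 157307
T ≈ 71.83 °C (positive, so assuming full melt was valid).

T_f ≈ 71.8 °C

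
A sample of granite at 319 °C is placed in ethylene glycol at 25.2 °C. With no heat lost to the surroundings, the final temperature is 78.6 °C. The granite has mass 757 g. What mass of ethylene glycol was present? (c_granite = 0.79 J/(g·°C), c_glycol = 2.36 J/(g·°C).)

m ≈ 1140 g

|Q_granite| = |Q_glycol|:
757×0.79×(319 − 78.6) = m×2.36×(78.6 − 25.2)
126.02 m = 143766  ⇒  m ≈ 1141 g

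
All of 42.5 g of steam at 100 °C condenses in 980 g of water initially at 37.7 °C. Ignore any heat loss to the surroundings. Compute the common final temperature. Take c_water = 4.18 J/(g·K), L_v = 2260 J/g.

Taking heat into each body as positive, Σ m c ΔT = 0:
latent heat released on condensation: 42.5×2260 = 96050; condensate cools 100→T: 42.5×4.18×(T − 100) = 177.65(T − 100); original water: 4096.4(T − 37.7)
4274 T = 96050 + 17765 + 154434 = 268249
T ≈ 62.76 °C (< 100 °C, so full condensation is consistent).

T_f ≈ 62.8 °C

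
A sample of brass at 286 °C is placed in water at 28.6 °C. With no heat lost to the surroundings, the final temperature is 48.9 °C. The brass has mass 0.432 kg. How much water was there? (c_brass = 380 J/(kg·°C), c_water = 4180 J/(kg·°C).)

|Q_brass| = |Q_water|:
0.432·380·(286 − 48.9) = m·4180·(48.9 − 28.6)
84854 m = 38922  ⇒  m ≈ 0.4587 kg

m ≈ 0.459 kg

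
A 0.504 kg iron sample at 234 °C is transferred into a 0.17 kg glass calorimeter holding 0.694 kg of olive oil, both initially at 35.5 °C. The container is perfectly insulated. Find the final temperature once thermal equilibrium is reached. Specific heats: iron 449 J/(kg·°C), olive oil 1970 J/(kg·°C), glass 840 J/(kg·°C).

Let T be the final temperature. ΣQ_i = 0:
0.504·449·(T − 234) + 0.694·1970·(T − 35.5) + 0.17·840·(T − 35.5) = 0
1736.3 T = 106558
T = 106558 / 1736.3 = 61.4 °C

T_f ≈ 61.4 °C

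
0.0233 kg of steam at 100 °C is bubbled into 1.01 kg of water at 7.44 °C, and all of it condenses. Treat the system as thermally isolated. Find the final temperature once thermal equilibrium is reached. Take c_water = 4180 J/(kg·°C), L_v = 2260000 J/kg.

T_f ≈ 21.7 °C

Energy balance with sensible and latent terms:
condense steam: −0.0233·2260000 = −52658
  condensed water 100 °C→T: 97.39(T − 100)
  water warms: 1.01·4180·(T − 7.44) = 4221.8(T − 7.44)
4319.2 T = 52658 + 9739.4 + 31410 = 93808
T ≈ 21.72 °C — below 100 °C, confirming all the steam condensed.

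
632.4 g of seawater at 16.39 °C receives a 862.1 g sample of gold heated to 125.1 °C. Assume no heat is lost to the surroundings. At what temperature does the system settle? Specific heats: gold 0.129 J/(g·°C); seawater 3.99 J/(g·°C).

T_f ≈ 21.0 °C

Heat gained plus heat lost sum to zero:
862.1×0.129×(T − 125.1) + 632.4×3.99×(T − 16.39) = 0
111.21(T − 125.1) + 2523.3(T − 16.39) = 0
2634.5 T = 55269
T = 55269 / 2634.5 = 21 °C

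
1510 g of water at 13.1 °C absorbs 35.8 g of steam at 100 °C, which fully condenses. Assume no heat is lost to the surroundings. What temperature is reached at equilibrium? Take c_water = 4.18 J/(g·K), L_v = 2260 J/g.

Energy balance with sensible and latent terms:
steam→water at 100 °C releases m L_v = 35.8·2260 = 80908
  condensed water 100 °C→T: 149.64(T − 100)
  water warms: 1510·4.18·(T − 13.1) = 6311.8(T − 13.1)
6461.4 T = 80908 + 14964 + 82685 = 178557
T ≈ 27.63 °C — below 100 °C, confirming all the steam condensed.

T_f ≈ 27.6 °C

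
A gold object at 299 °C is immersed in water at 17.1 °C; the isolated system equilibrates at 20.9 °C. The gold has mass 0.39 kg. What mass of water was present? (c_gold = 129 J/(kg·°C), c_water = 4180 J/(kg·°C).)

m ≈ 0.881 kg

Heat lost by the gold = heat gained by the water:
0.39·129·(299 − 20.9) = m·4180·(20.9 − 17.1)
15884 m = 13991  ⇒  m ≈ 0.8808 kg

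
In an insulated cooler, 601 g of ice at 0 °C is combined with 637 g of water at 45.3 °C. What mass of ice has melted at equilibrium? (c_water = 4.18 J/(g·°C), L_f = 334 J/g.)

m_melted ≈ 361 g

Water can give up m c ΔT = 637×4.18×45.3 = 120618 J before reaching 0 °C.
Melting all 601 g of ice would need 601×334 = 200734 J.
120618 J < 200734 J, so only part of the ice melts and the system sits at 0 °C.
m_melt = 120618 / L_f = 361.1 g.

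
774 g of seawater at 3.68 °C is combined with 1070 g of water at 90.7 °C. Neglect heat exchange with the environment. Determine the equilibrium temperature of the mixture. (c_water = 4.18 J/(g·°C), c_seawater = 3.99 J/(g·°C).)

T_f ≈ 55.2 °C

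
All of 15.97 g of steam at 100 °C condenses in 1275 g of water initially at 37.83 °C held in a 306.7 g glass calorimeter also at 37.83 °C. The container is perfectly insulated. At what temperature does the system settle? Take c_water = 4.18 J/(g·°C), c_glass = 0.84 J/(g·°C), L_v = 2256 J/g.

Energy balance with sensible and latent terms:
steam→water at 100 °C releases m L_v = 15.97×2256 = 36028; condensed water 100 °C→T: 66.75(T − 100); water warms: 1275×4.18×(T − 37.83) = 5329.5(T − 37.83); cup: 257.63(T − 37.83)
5653.9 T = 36028 + 6675.5 + 211361 = 254065
T ≈ 44.94 °C — below 100 °C, confirming all the steam condensed.

T_f ≈ 44.9 °C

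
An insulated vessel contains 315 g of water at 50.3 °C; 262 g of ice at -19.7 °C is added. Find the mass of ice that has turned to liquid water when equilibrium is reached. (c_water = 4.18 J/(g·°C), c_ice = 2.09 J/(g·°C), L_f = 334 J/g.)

Cooling the water to 0 °C releases 315·4.18·50.3 = 66230 J.
Of that, 262·2.09·19.7 = 10787 J goes to bring the ice to 0 °C, leaving 55443 J.
Fully melting the ice requires m_ice L_f = 262·334 = 87508 J.
Since 55443 < 87508 J, not all the ice melts; equilibrium is at 0 °C.
m_melt = 55443 / L_f = 166 g.

m_melted ≈ 166 g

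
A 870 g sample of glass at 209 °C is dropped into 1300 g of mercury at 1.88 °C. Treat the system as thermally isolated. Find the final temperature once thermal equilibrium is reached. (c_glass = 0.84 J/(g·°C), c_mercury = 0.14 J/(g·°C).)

Let T be the final temperature. ΣQ_i = 0:
870×0.84×(T − 209) + 1300×0.14×(T − 1.88) = 0
730.8(T − 209) + 182(T − 1.88) = 0
912.8 T = 153079
T = 153079/912.8 ≈ 167.70 °C

T_f ≈ 167.7 °C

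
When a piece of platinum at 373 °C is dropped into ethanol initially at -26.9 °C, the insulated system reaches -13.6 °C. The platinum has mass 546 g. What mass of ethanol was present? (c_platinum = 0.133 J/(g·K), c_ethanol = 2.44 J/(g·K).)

m ≈ 865 g

|Q_platinum| = |Q_ethanol|:
546×0.133×(373 − -13.6) = m×2.44×(-13.6 − (-26.9))
32.45 m = 28074  ⇒  m ≈ 865.1 g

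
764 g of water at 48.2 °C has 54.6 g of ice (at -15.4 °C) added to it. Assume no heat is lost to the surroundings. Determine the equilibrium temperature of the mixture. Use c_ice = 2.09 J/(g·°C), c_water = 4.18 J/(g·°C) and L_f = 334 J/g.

Sum of m c ΔT and latent-heat terms is zero:
warm ice to 0 °C: 54.6×2.09×(0 − (-15.4)) = 1757.4
  latent heat to melt: 54.6×334 = 18236
  warm the meltwater: 228.23 T
  water cools: 764×4.18×(T − 48.2) = 3193.5(T − 48.2)
3421.7 T = 153928 − 19994 = 133934
T ≈ 39.14 °C. Since T > 0 °C, the all-ice-melts assumption holds.

T_f ≈ 39.1 °C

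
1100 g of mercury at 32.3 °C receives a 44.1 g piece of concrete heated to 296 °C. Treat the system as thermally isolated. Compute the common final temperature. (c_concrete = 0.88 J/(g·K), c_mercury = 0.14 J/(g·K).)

With ΣQ=0 the equilibrium temperature is the m·c-weighted mean:
T_f = (38.81*296 + 154*32.3) / (38.81 + 154)
    = 16461 / 192.81 ≈ 85.38 °C

T_f ≈ 85.4 °C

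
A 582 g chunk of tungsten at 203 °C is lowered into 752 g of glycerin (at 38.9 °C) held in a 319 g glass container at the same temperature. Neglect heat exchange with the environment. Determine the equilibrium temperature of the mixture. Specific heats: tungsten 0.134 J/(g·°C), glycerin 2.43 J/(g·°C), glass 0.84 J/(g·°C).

Taking heat into each body as positive, Σ m c ΔT = 0:
582×0.134×(T − 203) + 752×2.43×(T − 38.9) + 319×0.84×(T − 38.9) = 0
(77.99 + 1827.4 + 267.96) T = 77.99×203 + 1827.4×38.9 + 267.96×38.9
T = 97340/2173.3 ≈ 44.79 °C

T_f ≈ 44.8 °C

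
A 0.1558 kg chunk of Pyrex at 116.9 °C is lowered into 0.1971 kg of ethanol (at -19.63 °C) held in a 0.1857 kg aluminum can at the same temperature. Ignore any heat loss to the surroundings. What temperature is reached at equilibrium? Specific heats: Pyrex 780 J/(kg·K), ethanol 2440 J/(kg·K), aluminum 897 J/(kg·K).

Setting the total heat transfer to zero:
0.1558×780×(T − 116.9) + 0.1971×2440×(T − (-19.63)) + 0.1857×897×(T − (-19.63)) = 0
121.52(T − 116.9) + 480.92(T − (-19.63)) + 166.57(T − (-19.63)) = 0
769.02 T = 1495.8
T ≈ 1.95 °C

T_f ≈ 1.9 °C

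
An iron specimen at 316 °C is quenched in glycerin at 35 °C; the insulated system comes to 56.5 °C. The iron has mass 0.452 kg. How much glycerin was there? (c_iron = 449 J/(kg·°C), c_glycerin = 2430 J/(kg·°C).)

Net heat exchanged in the isolated system is zero:
0.452×449×(56.5 − 316) + m×2430×(56.5 − 35) = 0
52245 m = 52665
m = 52665/52245 ≈ 1.008 kg

m ≈ 1.01 kg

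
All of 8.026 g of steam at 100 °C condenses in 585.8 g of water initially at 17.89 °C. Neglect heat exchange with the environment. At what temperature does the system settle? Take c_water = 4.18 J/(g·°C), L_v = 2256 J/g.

Let T be the final temperature. ΣQ_i = 0:
condense steam: −8.026×2256 = −18107
  condensate cools 100→T: 8.026×4.18×(T − 100) = 33.55(T − 100)
  original water: 2448.6(T − 17.89)
2482.2 T = 18107 + 3354.9 + 43806 = 65268
T ≈ 26.29 °C — below 100 °C, confirming all the steam condensed.

T_f ≈ 26.3 °C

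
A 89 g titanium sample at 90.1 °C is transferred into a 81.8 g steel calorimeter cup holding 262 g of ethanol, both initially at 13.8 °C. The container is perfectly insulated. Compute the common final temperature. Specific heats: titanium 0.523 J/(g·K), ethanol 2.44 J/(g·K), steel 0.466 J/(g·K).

With ΣQ=0 the equilibrium temperature is the m·c-weighted mean:
T_f = (46.55*90.1 + 639.28*13.8 + 38.12*13.8) / (46.55 + 639.28 + 38.12)
    = 13542 / 723.95 ≈ 18.71 °C

T_f ≈ 18.7 °C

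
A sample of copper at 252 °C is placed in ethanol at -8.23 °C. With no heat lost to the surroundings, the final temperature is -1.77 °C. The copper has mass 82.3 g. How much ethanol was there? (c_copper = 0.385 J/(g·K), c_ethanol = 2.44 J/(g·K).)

m ≈ 510 g

|Q_copper| = |Q_ethanol|:
82.3·0.385·(252 − -1.77) = m·2.44·(-1.77 − (-8.23))
15.76 m = 8040.8  ⇒  m ≈ 510.1 g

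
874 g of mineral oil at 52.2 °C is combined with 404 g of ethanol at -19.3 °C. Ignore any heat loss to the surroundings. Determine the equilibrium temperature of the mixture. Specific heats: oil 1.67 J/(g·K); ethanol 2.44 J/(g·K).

T_f ≈ 23.4 °C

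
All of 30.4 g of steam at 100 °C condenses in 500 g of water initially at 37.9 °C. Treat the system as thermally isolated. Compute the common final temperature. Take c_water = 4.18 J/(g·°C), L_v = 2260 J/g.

T_f ≈ 72.4 °C

Sum of m c ΔT and latent-heat terms is zero:
condense steam: −30.4×2260 = −68704
  condensed water 100 °C→T: 127.07(T − 100)
  water warms: 500×4.18×(T − 37.9) = 2090(T − 37.9)
2217.1 T = 68704 + 12707 + 79211 = 160622
T ≈ 72.45 °C — below 100 °C, confirming all the steam condensed.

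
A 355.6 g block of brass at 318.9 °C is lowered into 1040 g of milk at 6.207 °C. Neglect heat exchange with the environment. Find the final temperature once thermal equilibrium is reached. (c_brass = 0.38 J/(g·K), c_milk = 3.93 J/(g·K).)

Energy conservation, ΣQ = 0:
355.6*0.38*(T − 318.9) + 1040*3.93*(T − 6.207) = 0
4222.3 T = 68462
T = 68462/4222.3 ≈ 16.21 °C

T_f ≈ 16.2 °C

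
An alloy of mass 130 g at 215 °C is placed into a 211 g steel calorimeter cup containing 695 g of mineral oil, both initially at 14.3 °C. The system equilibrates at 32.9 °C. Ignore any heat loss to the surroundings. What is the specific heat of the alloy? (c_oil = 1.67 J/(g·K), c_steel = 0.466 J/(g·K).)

c ≈ 0.989 J/(g·K)

Conservation of energy gives ΣQ = 0:
130·c·(32.9 − 215) + 695·1.67·(32.9 − 14.3) + 211·0.466·(32.9 − 14.3) = 0
-23673 c = -23417
c = -23417/-23673 ≈ 0.9892 J/(g·K)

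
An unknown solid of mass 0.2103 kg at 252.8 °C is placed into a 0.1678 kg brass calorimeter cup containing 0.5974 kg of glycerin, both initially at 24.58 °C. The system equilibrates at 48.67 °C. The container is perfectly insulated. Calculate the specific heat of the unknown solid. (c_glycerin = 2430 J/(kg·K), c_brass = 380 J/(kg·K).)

c ≈ 850 J/(kg·K)

Energy conservation, ΣQ = 0:
0.2103×c×(48.67 − 252.8) + 0.5974×2430×(48.67 − 24.58) + 0.1678×380×(48.67 − 24.58) = 0
-42.93 c = -36507
c = -36507/-42.93 ≈ 850.4 J/(kg·K)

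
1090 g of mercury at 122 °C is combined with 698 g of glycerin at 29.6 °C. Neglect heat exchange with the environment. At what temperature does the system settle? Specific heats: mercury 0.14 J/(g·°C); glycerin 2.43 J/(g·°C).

T_f ≈ 37.2 °C

Set heat shed by the hot body equal to heat absorbed by the cold body:
1090*0.14*(122 − T) = 698*2.43*(T − 29.6)
152.6(122 − T) = 1696.1(T − 29.6)
1848.7 T = 68823  ⇒  T ≈ 37.23 °C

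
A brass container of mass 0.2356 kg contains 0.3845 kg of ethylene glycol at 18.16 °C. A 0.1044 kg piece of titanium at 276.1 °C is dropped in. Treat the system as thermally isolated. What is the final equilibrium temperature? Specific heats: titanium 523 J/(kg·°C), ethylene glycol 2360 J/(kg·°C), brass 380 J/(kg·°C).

T_f ≈ 31.6 °C

Heat gained plus heat lost sum to zero:
0.1044*523*(T − 276.1) + 0.3845*2360*(T − 18.16) + 0.2356*380*(T − 18.16) = 0
1051.5 T = 33180
T ≈ 31.55 °C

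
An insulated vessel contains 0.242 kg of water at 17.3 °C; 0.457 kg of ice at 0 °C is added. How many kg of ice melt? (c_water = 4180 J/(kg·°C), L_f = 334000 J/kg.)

m_melted ≈ 0.0524 kg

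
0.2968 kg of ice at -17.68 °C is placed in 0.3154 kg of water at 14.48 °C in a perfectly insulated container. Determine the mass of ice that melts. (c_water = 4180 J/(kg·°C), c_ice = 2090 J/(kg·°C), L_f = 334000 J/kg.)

Cooling the water to 0 °C releases 0.3154·4180·14.48 = 19090 J.
Of that, 0.2968·2090·17.68 = 10967 J goes to bring the ice to 0 °C, leaving 8122.9 J.
Melting all 0.2968 kg of ice would need 0.2968·334000 = 99131 J.
Since 8122.9 < 99131 J, not all the ice melts; equilibrium is at 0 °C.
m_melt = 8122.9 / L_f = 0.02432 kg.

m_melted ≈ 0.0243 kg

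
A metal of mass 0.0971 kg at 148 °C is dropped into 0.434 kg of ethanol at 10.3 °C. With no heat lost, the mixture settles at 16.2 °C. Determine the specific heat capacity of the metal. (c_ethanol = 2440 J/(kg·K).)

c ≈ 488 J/(kg·K)

Energy conservation, ΣQ = 0:
0.0971×c×(16.2 − 148) + 0.434×2440×(16.2 − 10.3) = 0
-12.8 c = -6247.9
c = -6247.9/-12.8 ≈ 488.2 J/(kg·K)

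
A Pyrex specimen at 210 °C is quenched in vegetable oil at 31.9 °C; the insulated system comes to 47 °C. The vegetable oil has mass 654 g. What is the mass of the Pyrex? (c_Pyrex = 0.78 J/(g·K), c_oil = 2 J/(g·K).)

Heat lost by the Pyrex = heat gained by the oil:
m·0.78·(210 − 47) = 654·2·(47 − 31.9)
127.14 m = 19751  ⇒  m ≈ 155.3 g

m ≈ 155 g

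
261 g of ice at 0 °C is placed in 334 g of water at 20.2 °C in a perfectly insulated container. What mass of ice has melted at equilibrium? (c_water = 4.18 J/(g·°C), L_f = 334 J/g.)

m_melted ≈ 84.4 g

Water can give up m c ΔT = 334·4.18·20.2 = 28202 J before reaching 0 °C.
To melt every bit of ice: 261·334 = 87174 J.
28202 J < 87174 J, so only part of the ice melts and the system sits at 0 °C.
m_melted·334 = 28202  ⇒  m_melted ≈ 84.44 g.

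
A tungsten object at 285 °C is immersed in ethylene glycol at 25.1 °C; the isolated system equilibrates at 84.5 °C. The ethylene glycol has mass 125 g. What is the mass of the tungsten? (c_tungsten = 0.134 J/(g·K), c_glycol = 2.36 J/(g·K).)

|Q_tungsten| = |Q_glycol|:
m·0.134·(285 − 84.5) = 125·2.36·(84.5 − 25.1)
26.87 m = 17523  ⇒  m ≈ 652.2 g

m ≈ 652 g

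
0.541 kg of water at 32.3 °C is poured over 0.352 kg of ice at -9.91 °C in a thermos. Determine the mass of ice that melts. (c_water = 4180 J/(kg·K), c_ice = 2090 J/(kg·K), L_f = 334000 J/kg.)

Cooling the water to 0 °C releases 0.541×4180×32.3 = 73043 J.
Of that, 0.352×2090×9.91 = 7290.6 J goes to bring the ice to 0 °C, leaving 65752 J.
Melting all 0.352 kg of ice would need 0.352×334000 = 117568 J.
That's not enough to melt it all — equilibrium is at 0 °C with ice remaining.
Mass melted = 65752/334000 ≈ 0.1969 kg.

m_melted ≈ 0.197 kg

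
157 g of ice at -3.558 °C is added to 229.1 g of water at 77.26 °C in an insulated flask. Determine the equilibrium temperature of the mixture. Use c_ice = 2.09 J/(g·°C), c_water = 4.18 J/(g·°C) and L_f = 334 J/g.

Let T be the final temperature. ΣQ_i = 0:
warm ice to 0 °C: 157×2.09×(0 − (-3.558)) = 1167.5; latent heat to melt: 157×334 = 52438; meltwater 0→T: 157×4.18×T = 656.26 T; water cools: 229.1×4.18×(T − 77.26) = 957.64(T − 77.26)
1613.9 T = 73987 − 53605 = 20382
T ≈ 12.63 °C — above 0 °C, consistent with complete melting.

T_f ≈ 12.6 °C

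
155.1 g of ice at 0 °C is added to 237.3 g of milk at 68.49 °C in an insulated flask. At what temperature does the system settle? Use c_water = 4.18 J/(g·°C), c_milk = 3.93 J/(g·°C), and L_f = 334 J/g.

T_f ≈ 7.6 °C

Energy balance with sensible and latent terms:
latent heat to melt: 155.1×334 = 51803; warm the meltwater: 648.32 T; milk cools: 237.3×3.93×(T − 68.49) = 932.59(T − 68.49)
1580.9 T = 63873 − 51803 = 12070
T ≈ 7.63 °C (positive, so assuming full melt was valid).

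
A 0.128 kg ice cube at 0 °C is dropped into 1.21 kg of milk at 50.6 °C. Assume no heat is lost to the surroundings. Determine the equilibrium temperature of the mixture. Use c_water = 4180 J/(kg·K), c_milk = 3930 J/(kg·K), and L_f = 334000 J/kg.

T_f ≈ 37.4 °C

Setting the total heat transfer to zero:
fusion: m_ice L_f = 0.128·334000 = 42752
  warm the meltwater: 535.04 T
  milk cools: 1.21·3930·(T − 50.6) = 4755.3(T − 50.6)
5290.3 T = 240618 − 42752 = 197866
T ≈ 37.40 °C — above 0 °C, consistent with complete melting.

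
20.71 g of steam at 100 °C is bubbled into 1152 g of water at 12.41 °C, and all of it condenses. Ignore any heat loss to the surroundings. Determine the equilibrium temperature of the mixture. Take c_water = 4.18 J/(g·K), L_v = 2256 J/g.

Heat gained plus heat lost sum to zero:
latent heat released on condensation: 20.71×2256 = 46722
  condensate cools 100→T: 20.71×4.18×(T − 100) = 86.57(T − 100)
  original water: 4815.4(T − 12.41)
4901.9 T = 46722 + 8656.8 + 59759 = 115137
T ≈ 23.49 °C (< 100 °C, so full condensation is consistent).

T_f ≈ 23.5 °C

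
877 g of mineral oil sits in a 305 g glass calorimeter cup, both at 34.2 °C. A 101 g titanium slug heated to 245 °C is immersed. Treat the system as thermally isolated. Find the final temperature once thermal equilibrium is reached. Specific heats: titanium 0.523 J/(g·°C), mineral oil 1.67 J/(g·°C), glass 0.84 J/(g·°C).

T_f ≈ 40.5 °C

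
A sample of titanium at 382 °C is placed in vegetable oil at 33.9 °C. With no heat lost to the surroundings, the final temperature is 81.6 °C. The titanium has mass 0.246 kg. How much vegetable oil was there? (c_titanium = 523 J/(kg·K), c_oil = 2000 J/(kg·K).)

Energy conservation, ΣQ = 0:
0.246·523·(81.6 − 382) + m·2000·(81.6 − 33.9) = 0
95400 m = 38649
m = 38649/95400 ≈ 0.4051 kg

m ≈ 0.405 kg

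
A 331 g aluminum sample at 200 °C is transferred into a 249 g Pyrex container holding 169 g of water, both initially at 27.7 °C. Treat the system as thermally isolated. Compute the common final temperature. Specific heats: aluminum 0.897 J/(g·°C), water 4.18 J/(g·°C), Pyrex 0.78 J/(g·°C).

Heat gained plus heat lost sum to zero:
331*0.897*(T − 200) + 169*4.18*(T − 27.7) + 249*0.78*(T − 27.7) = 0
296.91(T − 200) + 706.42(T − 27.7) + 194.22(T − 27.7) = 0
1197.5 T = 84329
T = 84329/1197.5 ≈ 70.42 °C

T_f ≈ 70.4 °C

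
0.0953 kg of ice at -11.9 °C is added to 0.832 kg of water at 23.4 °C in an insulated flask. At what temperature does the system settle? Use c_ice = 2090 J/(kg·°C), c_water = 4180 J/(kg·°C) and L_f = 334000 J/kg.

T_f ≈ 12.2 °C

Let T be the final temperature. ΣQ_i = 0:
ice -11.9→0 °C: 0.0953·2090·11.9 = 2370.2; fusion: m_ice L_f = 0.0953·334000 = 31830; warm the meltwater: 398.35 T; water cools: 0.832·4180·(T − 23.4) = 3477.8(T − 23.4)
3876.1 T = 81380 − 34200 = 47179
T ≈ 12.17 °C — above 0 °C, consistent with complete melting.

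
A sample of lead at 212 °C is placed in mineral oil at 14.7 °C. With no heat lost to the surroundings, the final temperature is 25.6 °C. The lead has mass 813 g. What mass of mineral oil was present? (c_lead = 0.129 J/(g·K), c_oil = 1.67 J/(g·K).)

Taking heat into each body as positive, Σ m c ΔT = 0:
813×0.129×(25.6 − 212) + m×1.67×(25.6 − 14.7) = 0
18.2 m = 19549
m = 19549/18.2 ≈ 1074 g

m ≈ 1070 g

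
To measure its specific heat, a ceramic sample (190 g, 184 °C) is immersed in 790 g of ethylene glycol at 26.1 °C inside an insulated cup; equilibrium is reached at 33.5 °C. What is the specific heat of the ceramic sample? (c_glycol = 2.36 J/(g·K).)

c ≈ 0.482 J/(g·K)

Let T be the final temperature. ΣQ_i = 0:
190·c·(33.5 − 184) + 790·2.36·(33.5 − 26.1) = 0
-28595 c = -13797
c = -13797/-28595 ≈ 0.4825 J/(g·K)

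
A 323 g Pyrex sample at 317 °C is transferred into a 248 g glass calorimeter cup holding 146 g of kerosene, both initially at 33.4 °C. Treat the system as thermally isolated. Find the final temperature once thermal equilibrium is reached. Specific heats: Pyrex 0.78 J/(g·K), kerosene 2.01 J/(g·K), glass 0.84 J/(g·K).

With ΣQ=0 the equilibrium temperature is the m·c-weighted mean:
T_f = (251.94*317 + 293.46*33.4 + 208.32*33.4) / (251.94 + 293.46 + 208.32)
    = 96624 / 753.72 ≈ 128.20 °C

T_f ≈ 128.2 °C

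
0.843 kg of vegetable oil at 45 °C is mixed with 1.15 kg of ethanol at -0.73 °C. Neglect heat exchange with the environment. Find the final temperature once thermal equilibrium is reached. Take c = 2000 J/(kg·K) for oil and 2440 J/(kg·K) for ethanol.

T_f ≈ 16.4 °C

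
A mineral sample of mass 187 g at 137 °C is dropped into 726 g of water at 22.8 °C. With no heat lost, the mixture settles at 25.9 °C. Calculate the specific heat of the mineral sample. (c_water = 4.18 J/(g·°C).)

c ≈ 0.453 J/(g·°C)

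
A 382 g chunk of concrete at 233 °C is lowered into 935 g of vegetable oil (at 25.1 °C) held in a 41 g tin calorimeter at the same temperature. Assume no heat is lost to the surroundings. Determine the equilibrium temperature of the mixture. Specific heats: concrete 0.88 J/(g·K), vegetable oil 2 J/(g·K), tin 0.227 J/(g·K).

T_f ≈ 56.6 °C

Setting the total heat transfer to zero:
382×0.88×(T − 233) + 935×2×(T − 25.1) + 41×0.227×(T − 25.1) = 0
336.16(T − 233) + 1870(T − 25.1) + 9.307(T − 25.1) = 0
(336.16 + 1870 + 9.307) T = 336.16×233 + 1870×25.1 + 9.307×25.1
T = 125496 / 2215.5 = 56.6 °C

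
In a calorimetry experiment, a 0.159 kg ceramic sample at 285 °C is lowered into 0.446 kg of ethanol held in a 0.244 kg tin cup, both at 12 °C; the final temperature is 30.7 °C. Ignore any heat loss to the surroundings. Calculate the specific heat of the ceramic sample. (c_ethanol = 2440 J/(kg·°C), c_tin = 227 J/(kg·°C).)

Net heat exchanged in the isolated system is zero:
0.159·c·(30.7 − 285) + 0.446·2440·(30.7 − 12) + 0.244·227·(30.7 − 12) = 0
-40.43 c = -21386
c = -21386/-40.43 ≈ 528.9 J/(kg·°C)

c ≈ 529 J/(kg·°C)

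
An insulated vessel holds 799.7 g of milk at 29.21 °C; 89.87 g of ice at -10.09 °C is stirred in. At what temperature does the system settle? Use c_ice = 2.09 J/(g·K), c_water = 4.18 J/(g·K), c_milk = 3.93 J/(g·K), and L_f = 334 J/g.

T_f ≈ 17.0 °C

Setting the total heat transfer to zero:
warm ice to 0 °C: 89.87×2.09×(0 − (-10.09)) = 1895.2; latent heat to melt: 89.87×334 = 30017; warm the meltwater: 375.66 T; milk: 3142.8(T − 29.21)
3518.5 T = 91802 − 31912 = 59890
T ≈ 17.02 °C. Since T > 0 °C, the all-ice-melts assumption holds.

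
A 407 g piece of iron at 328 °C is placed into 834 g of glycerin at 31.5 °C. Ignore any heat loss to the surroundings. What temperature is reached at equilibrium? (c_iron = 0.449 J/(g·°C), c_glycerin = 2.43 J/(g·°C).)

T_f = Σ m_i c_i T_i / Σ m_i c_i:
T_f = (182.74×328 + 2026.6×31.5) / (182.74 + 2026.6)
    = 123778 / 2209.4 ≈ 56.02 °C

T_f ≈ 56.0 °C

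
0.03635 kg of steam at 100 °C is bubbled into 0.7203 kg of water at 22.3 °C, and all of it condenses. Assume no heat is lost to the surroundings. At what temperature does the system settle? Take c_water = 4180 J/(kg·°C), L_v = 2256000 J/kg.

T_f ≈ 52.0 °C

Let T be the final temperature. ΣQ_i = 0:
steam→water at 100 °C releases m L_v = 0.03635·2256000 = 82006; condensate cools 100→T: 0.03635·4180·(T − 100) = 151.94(T − 100); water warms: 0.7203·4180·(T − 22.3) = 3010.9(T − 22.3)
3162.8 T = 82006 + 15194 + 67142 = 164342
T ≈ 51.96 °C — below 100 °C, confirming all the steam condensed.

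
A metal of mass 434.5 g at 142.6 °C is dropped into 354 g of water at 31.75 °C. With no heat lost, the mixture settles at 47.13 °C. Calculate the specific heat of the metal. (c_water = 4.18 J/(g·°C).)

Heat gained plus heat lost sum to zero:
434.5×c×(47.13 − 142.6) + 354×4.18×(47.13 − 31.75) = 0
-41482 c = -22758
c = -22758/-41482 ≈ 0.5486 J/(g·°C)

c ≈ 0.549 J/(g·°C)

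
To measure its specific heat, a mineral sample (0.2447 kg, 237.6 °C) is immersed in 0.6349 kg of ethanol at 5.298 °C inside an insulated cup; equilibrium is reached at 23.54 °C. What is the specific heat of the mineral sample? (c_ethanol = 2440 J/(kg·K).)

Heat gained plus heat lost sum to zero:
0.2447·c·(23.54 − 237.6) + 0.6349·2440·(23.54 − 5.298) = 0
-52.38 c = -28260
c = -28260/-52.38 ≈ 539.5 J/(kg·K)

c ≈ 540 J/(kg·K)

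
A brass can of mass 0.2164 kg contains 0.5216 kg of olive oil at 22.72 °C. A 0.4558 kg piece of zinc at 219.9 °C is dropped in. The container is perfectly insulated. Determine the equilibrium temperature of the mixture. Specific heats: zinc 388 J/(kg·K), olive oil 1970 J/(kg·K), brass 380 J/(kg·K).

Heat gained plus heat lost sum to zero:
0.4558×388×(T − 219.9) + 0.5216×1970×(T − 22.72) + 0.2164×380×(T − 22.72) = 0
1286.6 T = 64104
T = 64104/1286.6 ≈ 49.82 °C

T_f ≈ 49.8 °C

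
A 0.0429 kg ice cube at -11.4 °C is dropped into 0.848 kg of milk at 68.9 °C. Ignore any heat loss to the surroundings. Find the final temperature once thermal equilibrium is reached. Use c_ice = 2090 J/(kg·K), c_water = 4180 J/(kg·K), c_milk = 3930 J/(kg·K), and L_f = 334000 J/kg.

Energy conservation, ΣQ = 0:
ice -11.4→0 °C: 0.0429×2090×11.4 = 1022.1; melt ice: 0.0429×334000 = 14329; meltwater 0→T: 0.0429×4180×T = 179.32 T; milk: 3332.6(T − 68.9)
3512 T = 229619 − 15351 = 214268
T ≈ 61.01 °C (positive, so assuming full melt was valid).

T_f ≈ 61.0 °C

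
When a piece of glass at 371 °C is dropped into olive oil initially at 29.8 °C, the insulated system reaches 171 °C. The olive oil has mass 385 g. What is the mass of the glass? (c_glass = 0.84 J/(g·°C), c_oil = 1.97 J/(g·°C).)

m ≈ 637 g

Heat lost by the glass = heat gained by the oil:
m×0.84×(371 − 171) = 385×1.97×(171 − 29.8)
168 m = 107093  ⇒  m ≈ 637.5 g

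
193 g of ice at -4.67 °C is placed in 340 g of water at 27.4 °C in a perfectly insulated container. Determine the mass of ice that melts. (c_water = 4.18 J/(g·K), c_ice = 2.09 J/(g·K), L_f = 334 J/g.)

m_melted ≈ 111 g

Water can give up m c ΔT = 340×4.18×27.4 = 38941 J before reaching 0 °C.
Of that, 193×2.09×4.67 = 1883.7 J goes to bring the ice to 0 °C, leaving 37057 J.
To melt every bit of ice: 193×334 = 64462 J.
Since 37057 < 64462 J, not all the ice melts; equilibrium is at 0 °C.
Mass melted = 37057/334 ≈ 110.9 g.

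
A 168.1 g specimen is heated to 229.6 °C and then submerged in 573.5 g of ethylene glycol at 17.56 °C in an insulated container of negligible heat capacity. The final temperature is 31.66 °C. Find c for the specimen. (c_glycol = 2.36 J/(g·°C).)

c ≈ 0.574 J/(g·°C)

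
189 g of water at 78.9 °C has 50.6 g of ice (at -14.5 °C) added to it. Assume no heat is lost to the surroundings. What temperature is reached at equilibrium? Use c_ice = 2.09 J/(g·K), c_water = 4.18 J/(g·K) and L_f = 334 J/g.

T_f ≈ 43.8 °C

Setting the total heat transfer to zero:
warm ice to 0 °C: 50.6·2.09·(0 − (-14.5)) = 1533.4
  latent heat to melt: 50.6·334 = 16900
  warm the meltwater: 211.51 T
  water: 790.02(T − 78.9)
1001.5 T = 62333 − 18434 = 43899
T ≈ 43.83 °C — above 0 °C, consistent with complete melting.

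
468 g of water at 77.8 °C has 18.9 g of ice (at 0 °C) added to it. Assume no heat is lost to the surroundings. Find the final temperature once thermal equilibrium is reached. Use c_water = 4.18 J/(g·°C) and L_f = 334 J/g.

T_f ≈ 71.7 °C

Taking heat into each body as positive, Σ m c ΔT = 0:
latent heat to melt: 18.9·334 = 6312.6; meltwater 0→T: 18.9·4.18·T = 79 T; water: 1956.2(T − 77.8)
2035.2 T = 152195 − 6312.6 = 145883
T ≈ 71.68 °C. Since T > 0 °C, the all-ice-melts assumption holds.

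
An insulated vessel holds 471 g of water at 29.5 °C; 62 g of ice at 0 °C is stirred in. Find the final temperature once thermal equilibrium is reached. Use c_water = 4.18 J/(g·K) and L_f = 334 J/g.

T_f ≈ 16.8 °C

Conservation of energy gives ΣQ = 0:
fusion: m_ice L_f = 62×334 = 20708
  warm the meltwater: 259.16 T
  water: 1968.8(T − 29.5)
2227.9 T = 58079 − 20708 = 37371
T ≈ 16.77 °C (positive, so assuming full melt was valid).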